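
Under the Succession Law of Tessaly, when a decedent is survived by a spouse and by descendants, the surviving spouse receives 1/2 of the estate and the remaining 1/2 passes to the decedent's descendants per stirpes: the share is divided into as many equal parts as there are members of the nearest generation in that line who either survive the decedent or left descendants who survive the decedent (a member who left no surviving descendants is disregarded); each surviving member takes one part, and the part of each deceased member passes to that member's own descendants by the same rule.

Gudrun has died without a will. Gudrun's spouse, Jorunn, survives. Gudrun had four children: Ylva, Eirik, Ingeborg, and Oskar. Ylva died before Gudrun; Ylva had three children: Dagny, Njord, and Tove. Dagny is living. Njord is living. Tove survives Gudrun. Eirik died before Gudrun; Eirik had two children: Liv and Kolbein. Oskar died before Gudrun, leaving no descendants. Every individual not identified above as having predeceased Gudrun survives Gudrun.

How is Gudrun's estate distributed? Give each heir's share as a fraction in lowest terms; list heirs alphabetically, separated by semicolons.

Jorunn, as surviving spouse, takes 1/2.
The remaining 1/2 passes to Gudrun's descendants per stirpes.
Oskar left no surviving issue, so that branch lapses and is disregarded.
The 1/2 is divided into 3 equal shares of 1/6 among Ylva, Eirik, Ingeborg.
Ylva predeceased; the 1/6 allotted to Ylva's branch passes to Ylva's issue by representation.
The 1/6 is divided into 3 equal shares of 1/18 among Dagny, Njord, Tove.
Dagny is living and takes 1/18.
Njord is living and takes 1/18.
Tove is living and takes 1/18.
Eirik predeceased; the 1/6 allotted to Eirik's branch passes to Eirik's issue by representation.
The 1/6 is divided into 2 equal shares of 1/12 among Liv, Kolbein.
Liv is living and takes 1/12.
Kolbein is living and takes 1/12.
Ingeborg is living and takes 1/6.

Dagny 1/18; Ingeborg 1/6; Jorunn 1/2; Kolbein 1/12; Liv 1/12; Njord 1/18; Tove 1/18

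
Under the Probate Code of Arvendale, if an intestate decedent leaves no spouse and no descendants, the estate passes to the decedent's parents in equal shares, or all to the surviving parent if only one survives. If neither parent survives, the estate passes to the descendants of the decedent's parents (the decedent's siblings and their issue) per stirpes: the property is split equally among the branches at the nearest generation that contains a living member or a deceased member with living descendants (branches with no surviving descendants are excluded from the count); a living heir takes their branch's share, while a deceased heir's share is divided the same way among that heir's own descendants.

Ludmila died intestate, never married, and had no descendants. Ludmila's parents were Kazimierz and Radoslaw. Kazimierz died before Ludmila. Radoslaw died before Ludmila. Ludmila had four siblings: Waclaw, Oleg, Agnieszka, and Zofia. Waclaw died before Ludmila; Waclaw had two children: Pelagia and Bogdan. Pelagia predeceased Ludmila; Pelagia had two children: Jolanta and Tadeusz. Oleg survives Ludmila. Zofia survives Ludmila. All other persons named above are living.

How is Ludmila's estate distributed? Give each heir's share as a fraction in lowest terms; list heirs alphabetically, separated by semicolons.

Neither parent survives and there are no descendants, so the estate passes to Ludmila's siblings and their issue per stirpes.
The estate is divided into 4 equal shares of 1/4 among Waclaw, Oleg, Agnieszka, Zofia.
Waclaw predeceased; the 1/4 allotted to Waclaw's branch passes to Waclaw's issue by representation.
The 1/4 is divided into 2 equal shares of 1/8 among Pelagia, Bogdan.
Pelagia predeceased; the 1/8 allotted to Pelagia's branch passes to Pelagia's issue by representation.
The 1/8 is divided into 2 equal shares of 1/16 among Jolanta, Tadeusz.
Jolanta is living and takes 1/16.
Tadeusz is living and takes 1/16.
Bogdan is living and takes 1/8.
Oleg is living and takes 1/4.
Agnieszka is living and takes 1/4.
Zofia is living and takes 1/4.

Agnieszka 1/4; Bogdan 1/8; Jolanta 1/16; Oleg 1/4; Tadeusz 1/16; Zofia 1/4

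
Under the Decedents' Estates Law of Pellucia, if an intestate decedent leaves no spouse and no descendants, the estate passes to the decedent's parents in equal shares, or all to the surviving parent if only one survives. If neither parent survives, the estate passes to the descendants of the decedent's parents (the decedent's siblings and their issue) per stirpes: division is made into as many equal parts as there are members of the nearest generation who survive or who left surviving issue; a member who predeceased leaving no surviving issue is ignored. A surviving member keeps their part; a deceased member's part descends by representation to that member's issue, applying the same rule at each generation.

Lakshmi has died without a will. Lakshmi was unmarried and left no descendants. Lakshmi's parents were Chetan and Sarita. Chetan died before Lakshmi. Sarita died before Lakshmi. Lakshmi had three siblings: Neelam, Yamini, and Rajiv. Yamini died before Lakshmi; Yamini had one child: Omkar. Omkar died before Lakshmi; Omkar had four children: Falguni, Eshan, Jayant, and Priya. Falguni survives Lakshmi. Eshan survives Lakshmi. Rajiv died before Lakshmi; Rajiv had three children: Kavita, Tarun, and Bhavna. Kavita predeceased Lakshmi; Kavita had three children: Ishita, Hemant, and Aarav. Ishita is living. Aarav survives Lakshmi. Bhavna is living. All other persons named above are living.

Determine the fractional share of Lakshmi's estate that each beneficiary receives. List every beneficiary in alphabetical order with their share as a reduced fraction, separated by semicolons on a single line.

Aarav 1/27; Bhavna 1/9; Eshan 1/12; Falguni 1/12; Hemant 1/27; Ishita 1/27; Jayant 1/12; Neelam 1/3; Priya 1/12; Tarun 1/9

Neither parent survives and there are no descendants, so the estate passes to Lakshmi's siblings and their issue per stirpes.
The estate is divided into 3 equal shares of 1/3 among Neelam, Yamini, Rajiv.
Neelam is living and takes 1/3.
Yamini predeceased; the 1/3 allotted to Yamini's branch passes to Yamini's issue by representation.
Omkar's line is the sole branch at this level, so the full 1/3 passes to Omkar's issue by representation.
The 1/3 is divided into 4 equal shares of 1/12 among Falguni, Eshan, Jayant, Priya.
Falguni is living and takes 1/12.
Eshan is living and takes 1/12.
Jayant is living and takes 1/12.
Priya is living and takes 1/12.
Rajiv predeceased; the 1/3 allotted to Rajiv's branch passes to Rajiv's issue by representation.
The 1/3 is divided into 3 equal shares of 1/9 among Kavita, Tarun, Bhavna.
Kavita predeceased; the 1/9 allotted to Kavita's branch passes to Kavita's issue by representation.
The 1/9 is divided into 3 equal shares of 1/27 among Ishita, Hemant, Aarav.
Ishita is living and takes 1/27.
Hemant is living and takes 1/27.
Aarav is living and takes 1/27.
Tarun is living and takes 1/9.
Bhavna is living and takes 1/9.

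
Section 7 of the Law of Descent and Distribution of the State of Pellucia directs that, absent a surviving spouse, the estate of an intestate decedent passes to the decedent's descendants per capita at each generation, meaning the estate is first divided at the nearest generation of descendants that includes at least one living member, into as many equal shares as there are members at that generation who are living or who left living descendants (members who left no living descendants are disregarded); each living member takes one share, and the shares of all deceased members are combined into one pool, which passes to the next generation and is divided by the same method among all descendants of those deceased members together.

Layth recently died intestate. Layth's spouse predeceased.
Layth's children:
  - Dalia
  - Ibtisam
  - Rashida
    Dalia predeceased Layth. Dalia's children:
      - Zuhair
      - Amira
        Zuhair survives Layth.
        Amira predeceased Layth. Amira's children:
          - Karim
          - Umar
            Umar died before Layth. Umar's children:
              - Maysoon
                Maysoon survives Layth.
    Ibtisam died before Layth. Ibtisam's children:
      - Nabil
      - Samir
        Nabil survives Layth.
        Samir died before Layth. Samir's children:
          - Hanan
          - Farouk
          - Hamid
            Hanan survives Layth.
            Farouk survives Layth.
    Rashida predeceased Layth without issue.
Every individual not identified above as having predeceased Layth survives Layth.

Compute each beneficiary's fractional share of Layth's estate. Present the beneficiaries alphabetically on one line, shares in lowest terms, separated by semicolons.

Farouk 1/10; Hamid 1/10; Hanan 1/10; Karim 1/10; Maysoon 1/10; Nabil 1/4; Zuhair 1/4

There is no surviving spouse, so the entire estate passes to Layth's descendants per capita at each generation.
No one at generation 1 (Dalia, Ibtisam) is living; moving to the next generation.
At generation 2 (Zuhair, Amira, Nabil, Samir) there are 4 shares of (1)/4 = 1/4 each.
Living: Zuhair and Nabil — each takes 1/4.
Deceased: Amira and Samir. Their combined 1/2 is pooled and carried to generation 3.
At generation 3 (Karim, Umar, Hanan, Farouk, Hamid) there are 5 shares of (1/2)/5 = 1/10 each.
Living: Karim, Hanan, Farouk, and Hamid — each takes 1/10.
Deceased: Umar. That 1/10 share is carried to generation 4.
At generation 4 (Maysoon) there are 1 shares of (1/10)/1 = 1/10 each.
Living: Maysoon — each takes 1/10.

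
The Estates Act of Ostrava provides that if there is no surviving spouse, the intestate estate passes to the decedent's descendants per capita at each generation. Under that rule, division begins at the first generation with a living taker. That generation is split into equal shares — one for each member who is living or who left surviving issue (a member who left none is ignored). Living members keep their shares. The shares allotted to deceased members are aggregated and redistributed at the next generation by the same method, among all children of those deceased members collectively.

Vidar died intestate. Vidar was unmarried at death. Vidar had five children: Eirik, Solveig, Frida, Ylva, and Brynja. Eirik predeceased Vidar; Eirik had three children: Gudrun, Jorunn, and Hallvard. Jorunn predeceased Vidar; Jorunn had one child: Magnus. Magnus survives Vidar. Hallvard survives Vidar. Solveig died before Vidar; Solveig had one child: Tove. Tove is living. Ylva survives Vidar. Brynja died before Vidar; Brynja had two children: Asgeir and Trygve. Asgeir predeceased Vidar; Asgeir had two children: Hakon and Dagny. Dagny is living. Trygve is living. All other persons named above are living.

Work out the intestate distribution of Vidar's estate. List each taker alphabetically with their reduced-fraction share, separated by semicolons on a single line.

There is no surviving spouse, so the entire estate passes to Vidar's descendants per capita at each generation.
At generation 1 (Eirik, Solveig, Frida, Ylva, Brynja) there are 5 shares of (1)/5 = 1/5 each.
Living: Frida and Ylva — each takes 1/5.
Deceased: Eirik, Solveig, and Brynja. Their combined 3/5 is pooled and carried to generation 2.
At generation 2 (Gudrun, Jorunn, Hallvard, Tove, Asgeir, Trygve) there are 6 shares of (3/5)/6 = 1/10 each.
Living: Gudrun, Hallvard, Tove, and Trygve — each takes 1/10.
Deceased: Jorunn and Asgeir. Their combined 1/5 is pooled and carried to generation 3.
At generation 3 (Magnus, Hakon, Dagny) there are 3 shares of (1/5)/3 = 1/15 each.
Living: Magnus, Hakon, and Dagny — each takes 1/15.

Dagny 1/15; Frida 1/5; Gudrun 1/10; Hakon 1/15; Hallvard 1/10; Magnus 1/15; Tove 1/10; Trygve 1/10; Ylva 1/5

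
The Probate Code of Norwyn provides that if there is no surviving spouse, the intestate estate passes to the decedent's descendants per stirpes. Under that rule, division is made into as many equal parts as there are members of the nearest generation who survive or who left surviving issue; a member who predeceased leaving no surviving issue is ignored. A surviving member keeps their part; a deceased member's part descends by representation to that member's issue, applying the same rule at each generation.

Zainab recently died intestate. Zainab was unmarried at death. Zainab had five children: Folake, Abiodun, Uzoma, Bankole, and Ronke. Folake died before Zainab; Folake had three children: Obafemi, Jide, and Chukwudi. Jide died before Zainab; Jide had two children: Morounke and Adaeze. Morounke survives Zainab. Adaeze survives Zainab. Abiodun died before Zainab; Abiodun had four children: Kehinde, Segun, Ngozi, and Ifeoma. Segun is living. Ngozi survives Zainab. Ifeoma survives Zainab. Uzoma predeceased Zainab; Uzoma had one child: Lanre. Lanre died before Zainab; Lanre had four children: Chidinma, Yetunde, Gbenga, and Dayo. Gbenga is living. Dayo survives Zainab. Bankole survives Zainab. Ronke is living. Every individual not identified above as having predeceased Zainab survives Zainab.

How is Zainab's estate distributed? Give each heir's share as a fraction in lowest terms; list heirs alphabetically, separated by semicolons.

Adaeze 1/30; Bankole 1/5; Chidinma 1/20; Chukwudi 1/15; Dayo 1/20; Gbenga 1/20; Ifeoma 1/20; Kehinde 1/20; Morounke 1/30; Ngozi 1/20; Obafemi 1/15; Ronke 1/5; Segun 1/20; Yetunde 1/20

There is no surviving spouse, so the entire estate passes to Zainab's descendants per stirpes.
The estate is divided into 5 equal shares of 1/5 among Folake, Abiodun, Uzoma, Bankole, Ronke.
Folake predeceased; the 1/5 allotted to Folake's branch passes to Folake's issue by representation.
The 1/5 is divided into 3 equal shares of 1/15 among Obafemi, Jide, Chukwudi.
Obafemi is living and takes 1/15.
Jide predeceased; the 1/15 allotted to Jide's branch passes to Jide's issue by representation.
The 1/15 is divided into 2 equal shares of 1/30 among Morounke, Adaeze.
Morounke is living and takes 1/30.
Adaeze is living and takes 1/30.
Chukwudi is living and takes 1/15.
Abiodun predeceased; the 1/5 allotted to Abiodun's branch passes to Abiodun's issue by representation.
The 1/5 is divided into 4 equal shares of 1/20 among Kehinde, Segun, Ngozi, Ifeoma.
Kehinde is living and takes 1/20.
Segun is living and takes 1/20.
Ngozi is living and takes 1/20.
Ifeoma is living and takes 1/20.
Uzoma predeceased; the 1/5 allotted to Uzoma's branch passes to Uzoma's issue by representation.
Lanre's line is the sole branch at this level, so the full 1/5 passes to Lanre's issue by representation.
The 1/5 is divided into 4 equal shares of 1/20 among Chidinma, Yetunde, Gbenga, Dayo.
Chidinma is living and takes 1/20.
Yetunde is living and takes 1/20.
Gbenga is living and takes 1/20.
Dayo is living and takes 1/20.
Bankole is living and takes 1/5.
Ronke is living and takes 1/5.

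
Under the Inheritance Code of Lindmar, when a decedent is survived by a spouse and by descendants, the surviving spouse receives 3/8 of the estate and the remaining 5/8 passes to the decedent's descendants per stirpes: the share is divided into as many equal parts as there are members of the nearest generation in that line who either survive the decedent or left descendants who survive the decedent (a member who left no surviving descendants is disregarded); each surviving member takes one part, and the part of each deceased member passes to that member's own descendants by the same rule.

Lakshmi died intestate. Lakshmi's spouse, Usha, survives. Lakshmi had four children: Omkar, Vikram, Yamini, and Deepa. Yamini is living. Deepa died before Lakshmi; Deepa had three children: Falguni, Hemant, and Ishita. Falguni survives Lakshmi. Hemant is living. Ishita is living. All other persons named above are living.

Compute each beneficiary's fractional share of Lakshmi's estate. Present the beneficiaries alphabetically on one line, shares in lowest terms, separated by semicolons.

Falguni 5/96; Hemant 5/96; Ishita 5/96; Omkar 5/32; Usha 3/8; Vikram 5/32; Yamini 5/32

Usha, as surviving spouse, takes 3/8.
The remaining 5/8 passes to Lakshmi's descendants per stirpes.
The 5/8 is divided into 4 equal shares of 5/32 among Omkar, Vikram, Yamini, Deepa.
Omkar is living and takes 5/32.
Vikram is living and takes 5/32.
Yamini is living and takes 5/32.
Deepa predeceased; the 5/32 allotted to Deepa's branch passes to Deepa's issue by representation.
The 5/32 is divided into 3 equal shares of 5/96 among Falguni, Hemant, Ishita.
Falguni is living and takes 5/96.
Hemant is living and takes 5/96.
Ishita is living and takes 5/96.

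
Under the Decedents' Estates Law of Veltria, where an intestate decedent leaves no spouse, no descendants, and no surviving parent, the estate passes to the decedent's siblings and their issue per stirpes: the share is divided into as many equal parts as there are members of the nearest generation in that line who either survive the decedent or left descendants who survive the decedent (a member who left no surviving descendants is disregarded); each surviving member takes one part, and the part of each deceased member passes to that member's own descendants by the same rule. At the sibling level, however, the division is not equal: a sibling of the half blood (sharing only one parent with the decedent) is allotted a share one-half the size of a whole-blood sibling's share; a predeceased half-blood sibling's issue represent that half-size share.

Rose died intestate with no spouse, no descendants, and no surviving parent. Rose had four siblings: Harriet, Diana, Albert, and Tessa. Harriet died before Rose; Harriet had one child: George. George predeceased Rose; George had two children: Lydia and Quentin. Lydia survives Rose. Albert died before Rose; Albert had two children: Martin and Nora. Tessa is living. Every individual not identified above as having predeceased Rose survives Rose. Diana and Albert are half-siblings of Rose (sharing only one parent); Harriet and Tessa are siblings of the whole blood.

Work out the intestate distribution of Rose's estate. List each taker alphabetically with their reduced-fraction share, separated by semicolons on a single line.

Diana 1/6; Lydia 1/6; Martin 1/12; Nora 1/12; Quentin 1/6; Tessa 1/3

No spouse, descendants, or parent survives, so the estate passes to Rose's siblings per stirpes.
Half-blood siblings count for one-half the weight of whole-blood siblings at the initial division.
Dividing 1 in proportion to weights (total weight 3): Harriet (weight 1) → 1/3; Diana (weight 1/2) → 1/6; Albert (weight 1/2) → 1/6; Tessa (weight 1) → 1/3.
Harriet predeceased; the 1/3 allotted to Harriet's branch passes to Harriet's issue by representation.
George's line is the sole branch at this level, so the full 1/3 passes to George's issue by representation.
The 1/3 is divided into 2 equal shares of 1/6 among Lydia, Quentin.
Lydia is living and takes 1/6.
Quentin is living and takes 1/6.
Diana is living and takes 1/6.
Albert predeceased; the 1/6 allotted to Albert's branch passes to Albert's issue by representation.
The 1/6 is divided into 2 equal shares of 1/12 among Martin, Nora.
Martin is living and takes 1/12.
Nora is living and takes 1/12.
Tessa is living and takes 1/3.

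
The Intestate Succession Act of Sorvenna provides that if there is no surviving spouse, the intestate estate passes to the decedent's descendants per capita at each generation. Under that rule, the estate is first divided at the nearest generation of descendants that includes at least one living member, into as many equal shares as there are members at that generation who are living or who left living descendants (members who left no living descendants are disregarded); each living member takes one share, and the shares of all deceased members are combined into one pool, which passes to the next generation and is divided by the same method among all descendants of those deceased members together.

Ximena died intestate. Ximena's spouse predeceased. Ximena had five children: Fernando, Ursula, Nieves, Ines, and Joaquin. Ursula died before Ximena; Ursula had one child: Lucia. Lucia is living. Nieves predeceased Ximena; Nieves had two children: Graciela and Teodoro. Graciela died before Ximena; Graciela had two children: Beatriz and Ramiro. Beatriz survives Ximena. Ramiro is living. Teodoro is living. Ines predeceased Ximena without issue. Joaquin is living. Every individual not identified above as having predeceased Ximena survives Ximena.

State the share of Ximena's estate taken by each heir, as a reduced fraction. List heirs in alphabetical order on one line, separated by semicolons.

Beatriz 1/12; Fernando 1/4; Joaquin 1/4; Lucia 1/6; Ramiro 1/12; Teodoro 1/6

There is no surviving spouse, so the entire estate passes to Ximena's descendants per capita at each generation.
At generation 1 (Fernando, Ursula, Nieves, Joaquin) there are 4 shares of (1)/4 = 1/4 each.
Living: Fernando and Joaquin — each takes 1/4.
Deceased: Ursula and Nieves. Their combined 1/2 is pooled and carried to generation 2.
At generation 2 (Lucia, Graciela, Teodoro) there are 3 shares of (1/2)/3 = 1/6 each.
Living: Lucia and Teodoro — each takes 1/6.
Deceased: Graciela. That 1/6 share is carried to generation 3.
At generation 3 (Beatriz, Ramiro) there are 2 shares of (1/6)/2 = 1/12 each.
Living: Beatriz and Ramiro — each takes 1/12.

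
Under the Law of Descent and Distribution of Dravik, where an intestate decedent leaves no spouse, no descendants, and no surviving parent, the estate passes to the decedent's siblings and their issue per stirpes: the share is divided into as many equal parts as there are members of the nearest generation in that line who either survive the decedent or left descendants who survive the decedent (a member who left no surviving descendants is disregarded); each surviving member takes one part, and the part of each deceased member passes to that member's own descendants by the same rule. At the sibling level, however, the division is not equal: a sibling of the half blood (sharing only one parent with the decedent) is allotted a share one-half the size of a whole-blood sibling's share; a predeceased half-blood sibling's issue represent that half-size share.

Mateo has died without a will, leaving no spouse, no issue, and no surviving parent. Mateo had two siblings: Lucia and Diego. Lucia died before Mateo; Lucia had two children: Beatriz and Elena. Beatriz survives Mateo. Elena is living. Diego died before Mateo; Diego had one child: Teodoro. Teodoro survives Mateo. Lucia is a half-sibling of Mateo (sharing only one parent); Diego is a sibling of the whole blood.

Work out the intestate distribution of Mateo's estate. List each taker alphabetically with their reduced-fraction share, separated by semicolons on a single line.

No spouse, descendants, or parent survives, so the estate passes to Mateo's siblings per stirpes.
Half-blood siblings count for one-half the weight of whole-blood siblings at the initial division.
Dividing 1 in proportion to weights (total weight 3/2): Lucia (weight 1/2) → 1/3; Diego (weight 1) → 2/3.
Lucia predeceased; the 1/3 allotted to Lucia's branch passes to Lucia's issue by representation.
The 1/3 is divided into 2 equal shares of 1/6 among Beatriz, Elena.
Beatriz is living and takes 1/6.
Elena is living and takes 1/6.
Diego predeceased; the 2/3 allotted to Diego's branch passes to Diego's issue by representation.
Teodoro is the sole taker at this level and receives the full 2/3.

Beatriz 1/6; Elena 1/6; Teodoro 2/3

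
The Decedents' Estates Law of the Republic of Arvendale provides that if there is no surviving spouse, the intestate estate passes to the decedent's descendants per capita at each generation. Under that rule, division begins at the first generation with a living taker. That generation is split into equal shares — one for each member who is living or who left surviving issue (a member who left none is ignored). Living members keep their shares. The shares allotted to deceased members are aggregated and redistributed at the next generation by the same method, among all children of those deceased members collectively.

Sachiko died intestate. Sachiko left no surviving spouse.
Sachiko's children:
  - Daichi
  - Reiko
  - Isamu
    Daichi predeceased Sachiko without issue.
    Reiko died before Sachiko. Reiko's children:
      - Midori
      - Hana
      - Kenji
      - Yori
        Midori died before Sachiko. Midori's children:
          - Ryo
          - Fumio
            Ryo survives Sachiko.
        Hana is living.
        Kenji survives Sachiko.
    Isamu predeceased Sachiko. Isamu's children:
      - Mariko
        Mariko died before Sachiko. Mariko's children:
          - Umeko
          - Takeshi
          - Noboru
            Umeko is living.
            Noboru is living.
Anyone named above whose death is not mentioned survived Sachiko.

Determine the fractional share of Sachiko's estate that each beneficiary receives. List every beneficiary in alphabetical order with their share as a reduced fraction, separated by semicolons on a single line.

There is no surviving spouse, so the entire estate passes to Sachiko's descendants per capita at each generation.
No one at generation 1 (Reiko, Isamu) is living; moving to the next generation.
At generation 2 (Midori, Hana, Kenji, Yori, Mariko) there are 5 shares of (1)/5 = 1/5 each.
Living: Hana, Kenji, and Yori — each takes 1/5.
Deceased: Midori and Mariko. Their combined 2/5 is pooled and carried to generation 3.
At generation 3 (Ryo, Fumio, Umeko, Takeshi, Noboru) there are 5 shares of (2/5)/5 = 2/25 each.
Living: Ryo, Fumio, Umeko, Takeshi, and Noboru — each takes 2/25.

Fumio 2/25; Hana 1/5; Kenji 1/5; Noboru 2/25; Ryo 2/25; Takeshi 2/25; Umeko 2/25; Yori 1/5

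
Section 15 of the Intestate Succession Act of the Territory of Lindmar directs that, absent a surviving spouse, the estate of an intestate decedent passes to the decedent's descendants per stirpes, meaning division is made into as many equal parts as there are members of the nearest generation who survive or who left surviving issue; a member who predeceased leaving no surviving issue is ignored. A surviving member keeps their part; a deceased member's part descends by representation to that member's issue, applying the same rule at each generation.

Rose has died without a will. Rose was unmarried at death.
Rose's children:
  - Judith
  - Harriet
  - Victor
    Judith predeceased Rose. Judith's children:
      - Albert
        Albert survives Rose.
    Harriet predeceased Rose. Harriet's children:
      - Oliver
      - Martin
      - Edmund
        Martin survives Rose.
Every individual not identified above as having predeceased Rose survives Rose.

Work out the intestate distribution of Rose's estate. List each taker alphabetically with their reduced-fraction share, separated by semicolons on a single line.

There is no surviving spouse, so the entire estate passes to Rose's descendants per stirpes.
The estate is divided into 3 equal shares of 1/3 among Judith, Harriet, Victor.
Judith predeceased; the 1/3 allotted to Judith's branch passes to Judith's issue by representation.
Albert is the sole taker at this level and receives the full 1/3.
Harriet predeceased; the 1/3 allotted to Harriet's branch passes to Harriet's issue by representation.
The 1/3 is divided into 3 equal shares of 1/9 among Oliver, Martin, Edmund.
Oliver is living and takes 1/9.
Martin is living and takes 1/9.
Edmund is living and takes 1/9.
Victor is living and takes 1/3.

Albert 1/3; Edmund 1/9; Martin 1/9; Oliver 1/9; Victor 1/3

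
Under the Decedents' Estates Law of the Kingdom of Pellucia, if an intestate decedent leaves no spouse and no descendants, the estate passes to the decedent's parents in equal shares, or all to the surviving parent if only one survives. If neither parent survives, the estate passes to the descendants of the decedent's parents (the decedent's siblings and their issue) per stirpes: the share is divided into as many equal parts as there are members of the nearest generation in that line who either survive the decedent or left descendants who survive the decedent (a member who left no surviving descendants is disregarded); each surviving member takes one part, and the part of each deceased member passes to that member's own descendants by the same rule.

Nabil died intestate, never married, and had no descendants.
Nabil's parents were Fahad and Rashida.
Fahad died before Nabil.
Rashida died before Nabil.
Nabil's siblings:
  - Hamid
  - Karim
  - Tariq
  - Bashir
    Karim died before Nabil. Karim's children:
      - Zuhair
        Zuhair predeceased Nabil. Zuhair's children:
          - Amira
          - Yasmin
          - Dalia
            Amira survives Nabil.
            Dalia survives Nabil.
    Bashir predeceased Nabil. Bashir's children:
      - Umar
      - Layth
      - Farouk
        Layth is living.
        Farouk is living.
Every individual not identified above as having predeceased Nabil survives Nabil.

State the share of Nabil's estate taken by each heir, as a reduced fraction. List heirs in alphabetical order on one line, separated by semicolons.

Neither parent survives and there are no descendants, so the estate passes to Nabil's siblings and their issue per stirpes.
The estate is divided into 4 equal shares of 1/4 among Hamid, Karim, Tariq, Bashir.
Hamid is living and takes 1/4.
Karim predeceased; the 1/4 allotted to Karim's branch passes to Karim's issue by representation.
Zuhair's line is the sole branch at this level, so the full 1/4 passes to Zuhair's issue by representation.
The 1/4 is divided into 3 equal shares of 1/12 among Amira, Yasmin, Dalia.
Amira is living and takes 1/12.
Yasmin is living and takes 1/12.
Dalia is living and takes 1/12.
Tariq is living and takes 1/4.
Bashir predeceased; the 1/4 allotted to Bashir's branch passes to Bashir's issue by representation.
The 1/4 is divided into 3 equal shares of 1/12 among Umar, Layth, Farouk.
Umar is living and takes 1/12.
Layth is living and takes 1/12.
Farouk is living and takes 1/12.

Amira 1/12; Dalia 1/12; Farouk 1/12; Hamid 1/4; Layth 1/12; Tariq 1/4; Umar 1/12; Yasmin 1/12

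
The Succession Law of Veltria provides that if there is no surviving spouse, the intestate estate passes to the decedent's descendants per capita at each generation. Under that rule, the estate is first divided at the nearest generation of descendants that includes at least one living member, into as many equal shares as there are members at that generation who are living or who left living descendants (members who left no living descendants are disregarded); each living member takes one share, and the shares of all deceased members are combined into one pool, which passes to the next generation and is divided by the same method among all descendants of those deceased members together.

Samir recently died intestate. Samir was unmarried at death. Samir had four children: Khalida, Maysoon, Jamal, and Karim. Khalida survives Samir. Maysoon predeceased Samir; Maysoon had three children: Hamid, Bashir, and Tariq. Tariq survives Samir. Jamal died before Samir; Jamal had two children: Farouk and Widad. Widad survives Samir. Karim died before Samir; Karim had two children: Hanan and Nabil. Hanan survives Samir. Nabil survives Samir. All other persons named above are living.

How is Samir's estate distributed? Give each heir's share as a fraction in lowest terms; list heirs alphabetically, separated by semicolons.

There is no surviving spouse, so the entire estate passes to Samir's descendants per capita at each generation.
At generation 1 (Khalida, Maysoon, Jamal, Karim) there are 4 shares of (1)/4 = 1/4 each.
Living: Khalida — each takes 1/4.
Deceased: Maysoon, Jamal, and Karim. Their combined 3/4 is pooled and carried to generation 2.
At generation 2 (Hamid, Bashir, Tariq, Farouk, Widad, Hanan, Nabil) there are 7 shares of (3/4)/7 = 3/28 each.
Living: Hamid, Bashir, Tariq, Farouk, Widad, Hanan, and Nabil — each takes 3/28.

Bashir 3/28; Farouk 3/28; Hamid 3/28; Hanan 3/28; Khalida 1/4; Nabil 3/28; Tariq 3/28; Widad 3/28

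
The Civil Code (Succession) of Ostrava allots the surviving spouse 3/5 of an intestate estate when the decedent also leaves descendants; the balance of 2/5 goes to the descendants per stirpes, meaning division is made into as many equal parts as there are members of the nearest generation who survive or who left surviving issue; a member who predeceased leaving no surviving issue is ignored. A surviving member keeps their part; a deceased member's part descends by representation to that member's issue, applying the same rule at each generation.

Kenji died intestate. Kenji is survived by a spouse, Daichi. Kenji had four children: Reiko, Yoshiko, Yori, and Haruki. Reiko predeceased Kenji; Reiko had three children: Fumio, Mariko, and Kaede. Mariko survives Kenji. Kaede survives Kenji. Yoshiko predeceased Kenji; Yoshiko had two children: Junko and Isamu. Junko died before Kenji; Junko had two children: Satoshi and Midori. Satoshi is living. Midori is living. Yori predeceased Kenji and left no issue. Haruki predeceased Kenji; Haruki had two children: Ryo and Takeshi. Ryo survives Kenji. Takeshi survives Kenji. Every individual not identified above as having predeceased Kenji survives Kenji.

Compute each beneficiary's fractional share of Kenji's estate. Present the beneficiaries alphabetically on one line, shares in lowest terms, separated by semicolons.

Daichi 3/5; Fumio 2/45; Isamu 1/15; Kaede 2/45; Mariko 2/45; Midori 1/30; Ryo 1/15; Satoshi 1/30; Takeshi 1/15

Daichi, as surviving spouse, takes 3/5.
The remaining 2/5 passes to Kenji's descendants per stirpes.
Yori left no surviving issue, so that branch lapses and is disregarded.
The 2/5 is divided into 3 equal shares of 2/15 among Reiko, Yoshiko, Haruki.
Reiko predeceased; the 2/15 allotted to Reiko's branch passes to Reiko's issue by representation.
The 2/15 is divided into 3 equal shares of 2/45 among Fumio, Mariko, Kaede.
Fumio is living and takes 2/45.
Mariko is living and takes 2/45.
Kaede is living and takes 2/45.
Yoshiko predeceased; the 2/15 allotted to Yoshiko's branch passes to Yoshiko's issue by representation.
The 2/15 is divided into 2 equal shares of 1/15 among Junko, Isamu.
Junko predeceased; the 1/15 allotted to Junko's branch passes to Junko's issue by representation.
The 1/15 is divided into 2 equal shares of 1/30 among Satoshi, Midori.
Satoshi is living and takes 1/30.
Midori is living and takes 1/30.
Isamu is living and takes 1/15.
Haruki predeceased; the 2/15 allotted to Haruki's branch passes to Haruki's issue by representation.
The 2/15 is divided into 2 equal shares of 1/15 among Ryo, Takeshi.
Ryo is living and takes 1/15.
Takeshi is living and takes 1/15.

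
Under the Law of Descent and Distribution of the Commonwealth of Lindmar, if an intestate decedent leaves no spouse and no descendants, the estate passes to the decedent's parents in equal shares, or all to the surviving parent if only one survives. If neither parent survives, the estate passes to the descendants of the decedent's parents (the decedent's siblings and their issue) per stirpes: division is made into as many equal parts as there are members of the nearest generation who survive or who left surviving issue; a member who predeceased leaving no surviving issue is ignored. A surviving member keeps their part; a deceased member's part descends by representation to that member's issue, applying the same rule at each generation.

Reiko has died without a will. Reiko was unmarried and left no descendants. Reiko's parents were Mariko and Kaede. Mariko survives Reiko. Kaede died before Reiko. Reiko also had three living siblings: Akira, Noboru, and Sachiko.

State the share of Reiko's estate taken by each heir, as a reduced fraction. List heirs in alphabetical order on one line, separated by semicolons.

Only one parent, Mariko, survives, so Mariko takes the entire estate. The siblings take nothing because a surviving parent has priority.

Mariko 1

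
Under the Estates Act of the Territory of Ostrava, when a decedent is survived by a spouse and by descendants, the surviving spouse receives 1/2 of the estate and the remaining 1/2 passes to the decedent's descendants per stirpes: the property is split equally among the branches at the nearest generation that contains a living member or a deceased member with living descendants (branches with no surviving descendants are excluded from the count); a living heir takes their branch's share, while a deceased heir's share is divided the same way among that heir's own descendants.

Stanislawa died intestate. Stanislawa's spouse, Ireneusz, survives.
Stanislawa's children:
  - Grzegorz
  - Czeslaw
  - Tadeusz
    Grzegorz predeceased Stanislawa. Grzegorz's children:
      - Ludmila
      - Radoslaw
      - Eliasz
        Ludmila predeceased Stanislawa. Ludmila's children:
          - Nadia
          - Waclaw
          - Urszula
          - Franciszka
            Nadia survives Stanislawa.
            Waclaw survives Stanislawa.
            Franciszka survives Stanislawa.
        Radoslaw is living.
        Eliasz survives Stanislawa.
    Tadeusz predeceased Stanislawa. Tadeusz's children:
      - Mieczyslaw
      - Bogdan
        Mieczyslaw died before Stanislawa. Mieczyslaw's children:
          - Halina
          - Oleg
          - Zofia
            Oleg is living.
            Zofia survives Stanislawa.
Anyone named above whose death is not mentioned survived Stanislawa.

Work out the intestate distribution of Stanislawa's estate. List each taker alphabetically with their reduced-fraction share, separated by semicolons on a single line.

Bogdan 1/12; Czeslaw 1/6; Eliasz 1/18; Franciszka 1/72; Halina 1/36; Ireneusz 1/2; Nadia 1/72; Oleg 1/36; Radoslaw 1/18; Urszula 1/72; Waclaw 1/72; Zofia 1/36

Ireneusz, as surviving spouse, takes 1/2.
The remaining 1/2 passes to Stanislawa's descendants per stirpes.
The 1/2 is divided into 3 equal shares of 1/6 among Grzegorz, Czeslaw, Tadeusz.
Grzegorz predeceased; the 1/6 allotted to Grzegorz's branch passes to Grzegorz's issue by representation.
The 1/6 is divided into 3 equal shares of 1/18 among Ludmila, Radoslaw, Eliasz.
Ludmila predeceased; the 1/18 allotted to Ludmila's branch passes to Ludmila's issue by representation.
The 1/18 is divided into 4 equal shares of 1/72 among Nadia, Waclaw, Urszula, Franciszka.
Nadia is living and takes 1/72.
Waclaw is living and takes 1/72.
Urszula is living and takes 1/72.
Franciszka is living and takes 1/72.
Radoslaw is living and takes 1/18.
Eliasz is living and takes 1/18.
Czeslaw is living and takes 1/6.
Tadeusz predeceased; the 1/6 allotted to Tadeusz's branch passes to Tadeusz's issue by representation.
The 1/6 is divided into 2 equal shares of 1/12 among Mieczyslaw, Bogdan.
Mieczyslaw predeceased; the 1/12 allotted to Mieczyslaw's branch passes to Mieczyslaw's issue by representation.
The 1/12 is divided into 3 equal shares of 1/36 among Halina, Oleg, Zofia.
Halina is living and takes 1/36.
Oleg is living and takes 1/36.
Zofia is living and takes 1/36.
Bogdan is living and takes 1/12.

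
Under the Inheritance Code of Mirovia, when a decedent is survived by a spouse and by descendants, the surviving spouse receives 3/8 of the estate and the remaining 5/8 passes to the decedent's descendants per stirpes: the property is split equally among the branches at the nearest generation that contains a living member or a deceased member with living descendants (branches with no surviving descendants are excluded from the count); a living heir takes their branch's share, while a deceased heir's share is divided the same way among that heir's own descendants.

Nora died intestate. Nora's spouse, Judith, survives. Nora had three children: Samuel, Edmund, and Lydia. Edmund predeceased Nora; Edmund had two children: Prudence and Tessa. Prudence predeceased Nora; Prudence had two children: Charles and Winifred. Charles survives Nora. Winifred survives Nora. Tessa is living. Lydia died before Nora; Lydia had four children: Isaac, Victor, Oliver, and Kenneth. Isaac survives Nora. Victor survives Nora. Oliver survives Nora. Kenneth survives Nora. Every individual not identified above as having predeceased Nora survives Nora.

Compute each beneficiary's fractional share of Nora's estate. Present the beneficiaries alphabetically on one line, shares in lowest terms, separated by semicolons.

Charles 5/96; Isaac 5/96; Judith 3/8; Kenneth 5/96; Oliver 5/96; Samuel 5/24; Tessa 5/48; Victor 5/96; Winifred 5/96

Judith, as surviving spouse, takes 3/8.
The remaining 5/8 passes to Nora's descendants per stirpes.
The 5/8 is divided into 3 equal shares of 5/24 among Samuel, Edmund, Lydia.
Samuel is living and takes 5/24.
Edmund predeceased; the 5/24 allotted to Edmund's branch passes to Edmund's issue by representation.
The 5/24 is divided into 2 equal shares of 5/48 among Prudence, Tessa.
Prudence predeceased; the 5/48 allotted to Prudence's branch passes to Prudence's issue by representation.
The 5/48 is divided into 2 equal shares of 5/96 among Charles, Winifred.
Charles is living and takes 5/96.
Winifred is living and takes 5/96.
Tessa is living and takes 5/48.
Lydia predeceased; the 5/24 allotted to Lydia's branch passes to Lydia's issue by representation.
The 5/24 is divided into 4 equal shares of 5/96 among Isaac, Victor, Oliver, Kenneth.
Isaac is living and takes 5/96.
Victor is living and takes 5/96.
Oliver is living and takes 5/96.
Kenneth is living and takes 5/96.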